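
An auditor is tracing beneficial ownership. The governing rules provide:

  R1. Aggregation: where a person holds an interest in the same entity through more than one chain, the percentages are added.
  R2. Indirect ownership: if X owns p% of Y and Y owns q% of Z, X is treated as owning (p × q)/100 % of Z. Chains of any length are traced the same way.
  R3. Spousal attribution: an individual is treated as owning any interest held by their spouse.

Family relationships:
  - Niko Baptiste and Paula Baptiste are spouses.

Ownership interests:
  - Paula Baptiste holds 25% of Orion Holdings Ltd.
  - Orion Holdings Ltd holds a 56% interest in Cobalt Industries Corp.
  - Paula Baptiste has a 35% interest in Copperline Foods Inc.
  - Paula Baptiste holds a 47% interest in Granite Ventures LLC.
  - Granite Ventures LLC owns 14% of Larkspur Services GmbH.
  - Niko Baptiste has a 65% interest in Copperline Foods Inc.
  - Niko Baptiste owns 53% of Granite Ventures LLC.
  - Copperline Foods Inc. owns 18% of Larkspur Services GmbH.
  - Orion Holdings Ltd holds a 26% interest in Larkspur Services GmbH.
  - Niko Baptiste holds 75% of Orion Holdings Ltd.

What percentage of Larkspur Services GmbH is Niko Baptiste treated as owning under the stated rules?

By spousal attribution (R3), Niko Baptiste is treated as also owning Paula Baptiste's interest in Granite Ventures LLC, giving 53% + 47% = 100%.
By spousal attribution (R3), Niko Baptiste is treated as also owning Paula Baptiste's interest in Orion Holdings Ltd, giving 75% + 25% = 100%.
By spousal attribution (R3), Niko Baptiste is treated as also owning Paula Baptiste's interest in Copperline Foods Inc, giving 65% + 35% = 100%.
Chain via Granite Ventures LLC (R2): 100% × 14% = 14% of Larkspur Services GmbH.
Chain via Orion Holdings Ltd (R2): 100% × 26% = 26% of Larkspur Services GmbH.
Chain via Copperline Foods Inc. (R2): 100% × 18% = 18% of Larkspur Services GmbH.
Aggregating (R1): 14% + 26% + 18% = 58%.

58%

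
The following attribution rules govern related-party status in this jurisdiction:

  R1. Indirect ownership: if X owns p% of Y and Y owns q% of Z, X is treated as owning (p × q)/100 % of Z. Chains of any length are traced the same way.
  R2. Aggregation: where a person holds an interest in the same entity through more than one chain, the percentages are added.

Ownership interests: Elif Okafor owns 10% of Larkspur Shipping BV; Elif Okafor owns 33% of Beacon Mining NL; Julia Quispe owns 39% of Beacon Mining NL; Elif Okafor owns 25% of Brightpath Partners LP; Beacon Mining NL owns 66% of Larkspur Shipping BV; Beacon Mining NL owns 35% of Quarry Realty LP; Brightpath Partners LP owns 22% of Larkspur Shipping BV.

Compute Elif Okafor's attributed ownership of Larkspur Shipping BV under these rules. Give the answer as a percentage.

Chain via Beacon Mining NL (R1): 33% × 66% = 21.78% of Larkspur Shipping BV.
Chain via Brightpath Partners LP (R1): 25% × 22% = 5.5% of Larkspur Shipping BV.
Direct interest in Larkspur Shipping BV: 10%.
Aggregating (R2): 21.78% + 5.5% + 10% = 37.28%.

37.28%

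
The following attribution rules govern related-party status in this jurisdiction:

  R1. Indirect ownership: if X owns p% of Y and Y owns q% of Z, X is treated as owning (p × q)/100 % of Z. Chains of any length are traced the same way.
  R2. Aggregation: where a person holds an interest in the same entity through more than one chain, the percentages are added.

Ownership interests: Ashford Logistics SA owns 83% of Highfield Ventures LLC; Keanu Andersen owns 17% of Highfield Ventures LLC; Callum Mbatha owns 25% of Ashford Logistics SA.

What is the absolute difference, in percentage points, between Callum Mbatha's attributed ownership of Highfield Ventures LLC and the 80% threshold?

Chain via Ashford Logistics SA (R1): 25% × 83% = 20.75% of Highfield Ventures LLC.
20.75% falls short of the 80% threshold by 59.25 percentage points.

59.25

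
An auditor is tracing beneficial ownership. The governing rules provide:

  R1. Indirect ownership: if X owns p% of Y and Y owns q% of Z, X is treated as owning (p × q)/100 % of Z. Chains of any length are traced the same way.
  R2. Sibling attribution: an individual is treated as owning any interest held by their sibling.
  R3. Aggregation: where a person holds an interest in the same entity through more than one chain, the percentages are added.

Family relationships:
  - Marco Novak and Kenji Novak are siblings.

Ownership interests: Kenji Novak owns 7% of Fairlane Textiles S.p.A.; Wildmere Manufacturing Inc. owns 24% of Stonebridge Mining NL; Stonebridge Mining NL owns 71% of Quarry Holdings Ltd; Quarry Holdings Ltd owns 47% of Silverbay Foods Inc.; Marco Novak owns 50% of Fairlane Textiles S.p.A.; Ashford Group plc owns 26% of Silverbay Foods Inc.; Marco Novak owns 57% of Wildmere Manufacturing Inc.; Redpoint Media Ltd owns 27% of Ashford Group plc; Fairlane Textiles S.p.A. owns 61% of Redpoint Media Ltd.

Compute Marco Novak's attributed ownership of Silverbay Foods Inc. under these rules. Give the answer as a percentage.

7.00587%

By sibling attribution (R2), Marco Novak is treated as also owning Kenji Novak's interest in Fairlane Textiles S.p.A, giving 50% + 7% = 57%.
Chain via Wildmere Manufacturing Inc. → Stonebridge Mining NL → Quarry Holdings Ltd (R1): 57% × 24% × 71% × 47% = 4.565016% of Silverbay Foods Inc.
Chain via Fairlane Textiles S.p.A. → Redpoint Media Ltd → Ashford Group plc (R1): 57% × 61% × 27% × 26% = 2.440854% of Silverbay Foods Inc.
Aggregating (R3): 4.565016% + 2.440854% = 7.00587%.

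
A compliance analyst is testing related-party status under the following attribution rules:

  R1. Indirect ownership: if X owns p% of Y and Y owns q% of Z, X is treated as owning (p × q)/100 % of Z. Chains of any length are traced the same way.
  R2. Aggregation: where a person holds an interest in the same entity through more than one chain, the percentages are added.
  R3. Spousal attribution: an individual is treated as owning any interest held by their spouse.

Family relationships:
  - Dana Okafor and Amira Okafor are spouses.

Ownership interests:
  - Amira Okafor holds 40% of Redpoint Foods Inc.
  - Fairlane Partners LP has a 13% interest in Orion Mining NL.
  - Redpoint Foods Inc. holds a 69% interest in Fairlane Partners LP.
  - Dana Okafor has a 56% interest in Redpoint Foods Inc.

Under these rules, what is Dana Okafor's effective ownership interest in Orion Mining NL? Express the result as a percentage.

By spousal attribution (R3), Dana Okafor is treated as also owning Amira Okafor's interest in Redpoint Foods Inc, giving 56% + 40% = 96%.
Chain via Redpoint Foods Inc. → Fairlane Partners LP (R1): 96% × 69% × 13% = 8.6112% of Orion Mining NL.

8.6112%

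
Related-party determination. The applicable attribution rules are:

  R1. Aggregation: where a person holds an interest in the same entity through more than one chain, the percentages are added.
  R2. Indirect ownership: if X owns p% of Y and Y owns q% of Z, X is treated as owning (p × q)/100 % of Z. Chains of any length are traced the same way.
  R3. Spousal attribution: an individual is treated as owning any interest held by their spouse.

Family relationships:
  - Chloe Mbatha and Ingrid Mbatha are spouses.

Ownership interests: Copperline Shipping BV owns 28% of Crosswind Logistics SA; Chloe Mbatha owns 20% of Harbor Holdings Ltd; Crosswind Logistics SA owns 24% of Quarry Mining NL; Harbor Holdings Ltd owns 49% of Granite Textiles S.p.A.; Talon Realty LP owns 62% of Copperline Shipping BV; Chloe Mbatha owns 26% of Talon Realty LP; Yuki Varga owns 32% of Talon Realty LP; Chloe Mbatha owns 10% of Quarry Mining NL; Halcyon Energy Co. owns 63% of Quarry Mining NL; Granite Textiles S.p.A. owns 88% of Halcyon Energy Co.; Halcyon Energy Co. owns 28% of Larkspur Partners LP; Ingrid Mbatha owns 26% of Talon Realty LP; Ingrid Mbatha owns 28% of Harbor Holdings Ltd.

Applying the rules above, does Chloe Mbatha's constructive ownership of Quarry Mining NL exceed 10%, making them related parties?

By spousal attribution (R3), Chloe Mbatha is treated as also owning Ingrid Mbatha's interest in Harbor Holdings Ltd, giving 20% + 28% = 48%.
By spousal attribution (R3), Chloe Mbatha is treated as also owning Ingrid Mbatha's interest in Talon Realty LP, giving 26% + 26% = 52%.
Chain via Harbor Holdings Ltd → Granite Textiles S.p.A. → Halcyon Energy Co. (R2): 48% × 49% × 88% × 63% = 13.039488% of Quarry Mining NL.
Chain via Talon Realty LP → Copperline Shipping BV → Crosswind Logistics SA (R2): 52% × 62% × 28% × 24% = 2.166528% of Quarry Mining NL.
Direct interest in Quarry Mining NL: 10%.
Aggregating (R1): 13.039488% + 2.166528% + 10% = 25.206016%.
25.206016% exceeds the 10% threshold, so Chloe is a related party to Quarry Mining NL.

Yes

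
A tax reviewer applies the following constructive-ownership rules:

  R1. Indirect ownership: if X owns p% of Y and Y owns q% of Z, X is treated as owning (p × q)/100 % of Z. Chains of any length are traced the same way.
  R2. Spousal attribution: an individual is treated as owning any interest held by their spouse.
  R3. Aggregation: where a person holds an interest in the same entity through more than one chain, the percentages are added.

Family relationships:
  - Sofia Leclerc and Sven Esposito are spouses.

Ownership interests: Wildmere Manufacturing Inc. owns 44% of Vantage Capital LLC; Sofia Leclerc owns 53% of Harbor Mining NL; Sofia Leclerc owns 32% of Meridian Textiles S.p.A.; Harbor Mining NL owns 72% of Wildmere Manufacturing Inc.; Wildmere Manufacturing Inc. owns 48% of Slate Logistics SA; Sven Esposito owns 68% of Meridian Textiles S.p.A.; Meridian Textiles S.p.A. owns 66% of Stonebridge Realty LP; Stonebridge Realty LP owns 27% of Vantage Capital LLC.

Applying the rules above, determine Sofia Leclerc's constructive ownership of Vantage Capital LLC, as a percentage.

By spousal attribution (R2), Sofia Leclerc is treated as also owning Sven Esposito's interest in Meridian Textiles S.p.A, giving 32% + 68% = 100%.
Chain via Harbor Mining NL → Wildmere Manufacturing Inc. (R1): 53% × 72% × 44% = 16.7904% of Vantage Capital LLC.
Chain via Meridian Textiles S.p.A. → Stonebridge Realty LP (R1): 100% × 66% × 27% = 17.82% of Vantage Capital LLC.
Aggregating (R3): 16.7904% + 17.82% = 34.6104%.

34.6104%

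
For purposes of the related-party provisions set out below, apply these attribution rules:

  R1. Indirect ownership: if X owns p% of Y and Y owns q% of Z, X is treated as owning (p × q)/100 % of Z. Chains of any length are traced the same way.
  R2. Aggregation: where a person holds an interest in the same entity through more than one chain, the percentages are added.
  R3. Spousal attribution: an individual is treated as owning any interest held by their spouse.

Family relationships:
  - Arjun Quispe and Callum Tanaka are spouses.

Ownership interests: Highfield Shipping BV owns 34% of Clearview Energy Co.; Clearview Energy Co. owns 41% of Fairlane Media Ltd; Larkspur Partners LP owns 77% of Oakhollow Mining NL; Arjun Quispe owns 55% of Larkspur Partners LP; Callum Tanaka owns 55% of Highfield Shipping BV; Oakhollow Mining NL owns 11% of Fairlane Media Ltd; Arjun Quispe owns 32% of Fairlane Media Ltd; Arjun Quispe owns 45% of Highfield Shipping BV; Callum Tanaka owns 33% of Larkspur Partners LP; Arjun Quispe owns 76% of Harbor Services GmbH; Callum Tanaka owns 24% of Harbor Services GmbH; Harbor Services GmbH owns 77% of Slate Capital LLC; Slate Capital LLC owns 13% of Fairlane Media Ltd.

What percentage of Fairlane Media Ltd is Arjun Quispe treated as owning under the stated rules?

By spousal attribution (R3), Arjun Quispe is treated as also owning Callum Tanaka's interest in Highfield Shipping BV, giving 45% + 55% = 100%.
By spousal attribution (R3), Arjun Quispe is treated as also owning Callum Tanaka's interest in Harbor Services GmbH, giving 76% + 24% = 100%.
By spousal attribution (R3), Arjun Quispe is treated as also owning Callum Tanaka's interest in Larkspur Partners LP, giving 55% + 33% = 88%.
Chain via Highfield Shipping BV → Clearview Energy Co. (R1): 100% × 34% × 41% = 13.94% of Fairlane Media Ltd.
Chain via Harbor Services GmbH → Slate Capital LLC (R1): 100% × 77% × 13% = 10.01% of Fairlane Media Ltd.
Chain via Larkspur Partners LP → Oakhollow Mining NL (R1): 88% × 77% × 11% = 7.4536% of Fairlane Media Ltd.
Direct interest in Fairlane Media Ltd: 32%.
Aggregating (R2): 13.94% + 10.01% + 7.4536% + 32% = 63.4036%.

63.4036%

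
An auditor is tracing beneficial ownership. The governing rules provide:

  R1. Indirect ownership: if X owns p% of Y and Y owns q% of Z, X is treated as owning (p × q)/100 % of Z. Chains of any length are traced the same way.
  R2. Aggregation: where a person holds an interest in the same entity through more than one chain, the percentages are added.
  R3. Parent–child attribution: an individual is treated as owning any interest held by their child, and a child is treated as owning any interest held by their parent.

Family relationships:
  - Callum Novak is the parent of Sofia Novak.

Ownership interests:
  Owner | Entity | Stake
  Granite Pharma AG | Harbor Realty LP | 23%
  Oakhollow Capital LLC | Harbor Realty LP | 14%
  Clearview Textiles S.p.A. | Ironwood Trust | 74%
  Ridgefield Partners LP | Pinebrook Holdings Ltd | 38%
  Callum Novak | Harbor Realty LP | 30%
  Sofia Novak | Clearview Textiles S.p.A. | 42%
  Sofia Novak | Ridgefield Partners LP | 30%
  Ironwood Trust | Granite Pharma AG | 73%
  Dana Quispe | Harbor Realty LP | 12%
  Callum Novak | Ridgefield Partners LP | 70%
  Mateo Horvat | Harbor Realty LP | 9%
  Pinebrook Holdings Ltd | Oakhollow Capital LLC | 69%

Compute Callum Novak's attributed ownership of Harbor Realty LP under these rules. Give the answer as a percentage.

By parent–child attribution (R3), Callum Novak is treated as also owning Sofia Novak's interest in Ridgefield Partners LP, giving 70% + 30% = 100%.
By parent–child attribution (R3), Callum Novak is treated as owning Sofia Novak's 42% interest in Clearview Textiles S.p.A.
Chain via Ridgefield Partners LP → Pinebrook Holdings Ltd → Oakhollow Capital LLC (R1): 100% × 38% × 69% × 14% = 3.6708% of Harbor Realty LP.
Direct interest in Harbor Realty LP: 30%.
Chain via Clearview Textiles S.p.A. → Ironwood Trust → Granite Pharma AG (R1): 42% × 74% × 73% × 23% = 5.218332% of Harbor Realty LP.
Aggregating (R2): 3.6708% + 30% + 5.218332% = 38.889132%.

38.889132%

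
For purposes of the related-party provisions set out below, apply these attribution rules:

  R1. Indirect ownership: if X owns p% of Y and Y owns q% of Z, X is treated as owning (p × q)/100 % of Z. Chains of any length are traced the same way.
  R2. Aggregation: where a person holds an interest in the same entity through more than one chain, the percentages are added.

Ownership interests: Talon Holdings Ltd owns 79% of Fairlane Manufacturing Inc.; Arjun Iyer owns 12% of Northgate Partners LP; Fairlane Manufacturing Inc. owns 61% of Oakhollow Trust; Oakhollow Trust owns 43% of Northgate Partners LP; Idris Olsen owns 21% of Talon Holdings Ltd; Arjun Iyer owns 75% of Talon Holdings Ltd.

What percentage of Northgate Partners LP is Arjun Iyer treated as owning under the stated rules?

Chain via Talon Holdings Ltd → Fairlane Manufacturing Inc. → Oakhollow Trust (R1): 75% × 79% × 61% × 43% = 15.541275% of Northgate Partners LP.
Direct interest in Northgate Partners LP: 12%.
Aggregating (R2): 15.541275% + 12% = 27.541275%.

27.541275%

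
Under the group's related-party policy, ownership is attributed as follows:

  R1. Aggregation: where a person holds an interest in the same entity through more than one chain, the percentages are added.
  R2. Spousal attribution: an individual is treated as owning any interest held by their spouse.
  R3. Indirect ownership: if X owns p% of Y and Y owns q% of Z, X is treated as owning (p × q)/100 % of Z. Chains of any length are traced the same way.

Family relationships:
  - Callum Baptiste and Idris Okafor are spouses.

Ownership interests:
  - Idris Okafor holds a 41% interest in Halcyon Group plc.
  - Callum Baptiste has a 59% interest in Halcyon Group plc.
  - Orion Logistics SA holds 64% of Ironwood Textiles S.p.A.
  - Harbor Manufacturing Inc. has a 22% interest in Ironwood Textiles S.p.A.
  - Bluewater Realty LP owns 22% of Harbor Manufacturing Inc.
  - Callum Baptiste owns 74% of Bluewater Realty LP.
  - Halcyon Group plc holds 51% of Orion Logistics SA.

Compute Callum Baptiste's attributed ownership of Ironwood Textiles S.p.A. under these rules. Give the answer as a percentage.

36.2216%

By spousal attribution (R2), Callum Baptiste is treated as also owning Idris Okafor's interest in Halcyon Group plc, giving 59% + 41% = 100%.
Chain via Bluewater Realty LP → Harbor Manufacturing Inc. (R3): 74% × 22% × 22% = 3.5816% of Ironwood Textiles S.p.A.
Chain via Halcyon Group plc → Orion Logistics SA (R3): 100% × 51% × 64% = 32.64% of Ironwood Textiles S.p.A.
Aggregating (R1): 3.5816% + 32.64% = 36.2216%.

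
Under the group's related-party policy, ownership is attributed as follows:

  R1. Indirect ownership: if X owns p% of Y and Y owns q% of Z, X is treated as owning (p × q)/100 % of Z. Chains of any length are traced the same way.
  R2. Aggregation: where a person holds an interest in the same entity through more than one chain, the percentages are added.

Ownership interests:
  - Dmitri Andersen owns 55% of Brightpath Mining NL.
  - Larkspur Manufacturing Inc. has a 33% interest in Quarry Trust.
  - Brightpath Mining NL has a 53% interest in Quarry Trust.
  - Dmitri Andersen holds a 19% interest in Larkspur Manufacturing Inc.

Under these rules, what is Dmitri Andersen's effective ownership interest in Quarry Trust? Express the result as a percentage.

35.42%

Chain via Larkspur Manufacturing Inc. (R1): 19% × 33% = 6.27% of Quarry Trust.
Chain via Brightpath Mining NL (R1): 55% × 53% = 29.15% of Quarry Trust.
Aggregating (R2): 6.27% + 29.15% = 35.42%.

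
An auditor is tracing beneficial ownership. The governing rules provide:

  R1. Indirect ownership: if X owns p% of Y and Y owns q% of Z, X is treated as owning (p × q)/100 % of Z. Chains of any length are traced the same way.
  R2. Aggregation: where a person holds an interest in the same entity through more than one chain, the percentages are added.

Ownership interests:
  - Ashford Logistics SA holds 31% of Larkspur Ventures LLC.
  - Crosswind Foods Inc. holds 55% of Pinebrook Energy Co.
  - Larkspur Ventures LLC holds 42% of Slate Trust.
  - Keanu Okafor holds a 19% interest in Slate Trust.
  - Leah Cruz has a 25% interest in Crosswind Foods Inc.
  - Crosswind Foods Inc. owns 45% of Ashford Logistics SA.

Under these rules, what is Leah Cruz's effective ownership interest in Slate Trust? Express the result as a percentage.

1.46475%

Chain via Crosswind Foods Inc. → Ashford Logistics SA → Larkspur Ventures LLC (R1): 25% × 45% × 31% × 42% = 1.46475% of Slate Trust.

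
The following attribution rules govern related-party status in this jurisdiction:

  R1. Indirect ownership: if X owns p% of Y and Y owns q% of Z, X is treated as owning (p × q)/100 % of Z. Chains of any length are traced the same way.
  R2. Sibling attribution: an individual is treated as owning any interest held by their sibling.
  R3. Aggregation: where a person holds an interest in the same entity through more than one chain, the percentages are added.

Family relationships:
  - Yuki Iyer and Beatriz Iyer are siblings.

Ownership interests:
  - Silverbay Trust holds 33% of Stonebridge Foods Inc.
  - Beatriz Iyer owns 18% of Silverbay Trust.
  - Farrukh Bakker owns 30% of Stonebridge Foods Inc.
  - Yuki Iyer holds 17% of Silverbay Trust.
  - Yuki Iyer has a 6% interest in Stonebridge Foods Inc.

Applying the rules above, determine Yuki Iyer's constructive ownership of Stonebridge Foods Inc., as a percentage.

17.55%

By sibling attribution (R2), Yuki Iyer is treated as also owning Beatriz Iyer's interest in Silverbay Trust, giving 17% + 18% = 35%.
Chain via Silverbay Trust (R1): 35% × 33% = 11.55% of Stonebridge Foods Inc.
Direct interest in Stonebridge Foods Inc: 6%.
Aggregating (R3): 11.55% + 6% = 17.55%.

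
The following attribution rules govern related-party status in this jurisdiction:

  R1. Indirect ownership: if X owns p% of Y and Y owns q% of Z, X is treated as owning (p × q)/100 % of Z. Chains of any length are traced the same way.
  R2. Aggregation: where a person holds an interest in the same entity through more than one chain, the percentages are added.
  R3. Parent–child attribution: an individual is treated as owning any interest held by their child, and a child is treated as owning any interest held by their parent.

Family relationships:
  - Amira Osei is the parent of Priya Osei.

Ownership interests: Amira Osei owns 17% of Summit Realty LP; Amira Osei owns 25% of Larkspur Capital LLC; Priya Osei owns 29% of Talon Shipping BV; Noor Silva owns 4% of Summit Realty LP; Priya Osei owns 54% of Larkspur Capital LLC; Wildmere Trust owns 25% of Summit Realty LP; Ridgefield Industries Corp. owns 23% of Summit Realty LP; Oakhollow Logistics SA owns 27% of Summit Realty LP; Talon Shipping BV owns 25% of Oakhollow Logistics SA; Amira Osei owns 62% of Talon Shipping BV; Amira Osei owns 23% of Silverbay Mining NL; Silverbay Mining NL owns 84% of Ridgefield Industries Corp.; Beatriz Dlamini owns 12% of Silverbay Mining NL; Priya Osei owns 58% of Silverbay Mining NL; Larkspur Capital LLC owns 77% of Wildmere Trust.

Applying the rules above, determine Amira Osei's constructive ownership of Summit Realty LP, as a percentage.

53.9992%

By parent–child attribution (R3), Amira Osei is treated as also owning Priya Osei's interest in Talon Shipping BV, giving 62% + 29% = 91%.
By parent–child attribution (R3), Amira Osei is treated as also owning Priya Osei's interest in Larkspur Capital LLC, giving 25% + 54% = 79%.
By parent–child attribution (R3), Amira Osei is treated as also owning Priya Osei's interest in Silverbay Mining NL, giving 23% + 58% = 81%.
Chain via Talon Shipping BV → Oakhollow Logistics SA (R1): 91% × 25% × 27% = 6.1425% of Summit Realty LP.
Chain via Larkspur Capital LLC → Wildmere Trust (R1): 79% × 77% × 25% = 15.2075% of Summit Realty LP.
Chain via Silverbay Mining NL → Ridgefield Industries Corp. (R1): 81% × 84% × 23% = 15.6492% of Summit Realty LP.
Direct interest in Summit Realty LP: 17%.
Aggregating (R2): 6.1425% + 15.2075% + 15.6492% + 17% = 53.9992%.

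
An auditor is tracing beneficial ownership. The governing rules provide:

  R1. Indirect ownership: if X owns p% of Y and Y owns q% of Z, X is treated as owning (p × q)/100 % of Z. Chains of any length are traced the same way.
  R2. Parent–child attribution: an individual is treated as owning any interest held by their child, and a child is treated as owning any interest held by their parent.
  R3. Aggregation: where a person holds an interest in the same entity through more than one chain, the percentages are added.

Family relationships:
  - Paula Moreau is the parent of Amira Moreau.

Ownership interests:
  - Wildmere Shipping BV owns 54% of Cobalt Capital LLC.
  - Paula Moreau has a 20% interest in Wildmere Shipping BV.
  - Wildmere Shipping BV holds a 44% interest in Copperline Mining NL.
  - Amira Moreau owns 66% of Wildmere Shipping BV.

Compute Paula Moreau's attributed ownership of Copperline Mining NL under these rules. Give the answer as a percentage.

37.84%

By parent–child attribution (R2), Paula Moreau is treated as also owning Amira Moreau's interest in Wildmere Shipping BV, giving 20% + 66% = 86%.
Chain via Wildmere Shipping BV (R1): 86% × 44% = 37.84% of Copperline Mining NL.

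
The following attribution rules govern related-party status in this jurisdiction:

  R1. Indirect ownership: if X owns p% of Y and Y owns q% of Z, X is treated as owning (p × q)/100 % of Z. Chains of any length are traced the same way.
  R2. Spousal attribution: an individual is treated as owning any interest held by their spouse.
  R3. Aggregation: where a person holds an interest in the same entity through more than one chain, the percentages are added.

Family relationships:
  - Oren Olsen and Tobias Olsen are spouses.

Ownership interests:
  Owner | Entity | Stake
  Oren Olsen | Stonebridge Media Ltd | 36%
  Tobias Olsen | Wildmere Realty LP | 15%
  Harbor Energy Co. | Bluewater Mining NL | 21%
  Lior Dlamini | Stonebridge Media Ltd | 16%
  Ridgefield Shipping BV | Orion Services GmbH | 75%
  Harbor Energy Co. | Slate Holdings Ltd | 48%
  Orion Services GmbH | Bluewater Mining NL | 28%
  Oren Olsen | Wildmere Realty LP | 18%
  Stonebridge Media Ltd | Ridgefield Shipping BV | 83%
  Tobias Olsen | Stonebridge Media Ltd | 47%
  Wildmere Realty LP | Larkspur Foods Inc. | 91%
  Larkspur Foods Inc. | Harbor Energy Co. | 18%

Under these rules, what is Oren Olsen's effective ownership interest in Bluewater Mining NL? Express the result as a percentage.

By spousal attribution (R2), Oren Olsen is treated as also owning Tobias Olsen's interest in Wildmere Realty LP, giving 18% + 15% = 33%.
By spousal attribution (R2), Oren Olsen is treated as also owning Tobias Olsen's interest in Stonebridge Media Ltd, giving 36% + 47% = 83%.
Chain via Wildmere Realty LP → Larkspur Foods Inc. → Harbor Energy Co. (R1): 33% × 91% × 18% × 21% = 1.135134% of Bluewater Mining NL.
Chain via Stonebridge Media Ltd → Ridgefield Shipping BV → Orion Services GmbH (R1): 83% × 83% × 75% × 28% = 14.4669% of Bluewater Mining NL.
Aggregating (R3): 1.135134% + 14.4669% = 15.602034%.

15.602034%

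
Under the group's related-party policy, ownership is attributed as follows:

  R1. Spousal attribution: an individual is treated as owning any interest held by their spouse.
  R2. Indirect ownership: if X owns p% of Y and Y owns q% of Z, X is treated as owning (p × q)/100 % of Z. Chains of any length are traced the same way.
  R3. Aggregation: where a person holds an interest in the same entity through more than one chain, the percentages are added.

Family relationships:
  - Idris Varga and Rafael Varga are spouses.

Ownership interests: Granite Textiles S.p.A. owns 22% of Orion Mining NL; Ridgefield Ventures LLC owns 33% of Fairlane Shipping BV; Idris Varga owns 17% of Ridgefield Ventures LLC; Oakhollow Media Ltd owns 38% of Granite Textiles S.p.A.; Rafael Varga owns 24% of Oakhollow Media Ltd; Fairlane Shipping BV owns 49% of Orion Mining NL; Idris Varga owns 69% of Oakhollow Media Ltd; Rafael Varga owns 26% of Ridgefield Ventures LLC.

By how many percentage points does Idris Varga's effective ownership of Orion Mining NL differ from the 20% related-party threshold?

5.2721

By spousal attribution (R1), Idris Varga is treated as also owning Rafael Varga's interest in Oakhollow Media Ltd, giving 69% + 24% = 93%.
By spousal attribution (R1), Idris Varga is treated as also owning Rafael Varga's interest in Ridgefield Ventures LLC, giving 17% + 26% = 43%.
Chain via Oakhollow Media Ltd → Granite Textiles S.p.A. (R2): 93% × 38% × 22% = 7.7748% of Orion Mining NL.
Chain via Ridgefield Ventures LLC → Fairlane Shipping BV (R2): 43% × 33% × 49% = 6.9531% of Orion Mining NL.
Aggregating (R3): 7.7748% + 6.9531% = 14.7279%.
14.7279% falls short of the 20% threshold by 5.2721 percentage points.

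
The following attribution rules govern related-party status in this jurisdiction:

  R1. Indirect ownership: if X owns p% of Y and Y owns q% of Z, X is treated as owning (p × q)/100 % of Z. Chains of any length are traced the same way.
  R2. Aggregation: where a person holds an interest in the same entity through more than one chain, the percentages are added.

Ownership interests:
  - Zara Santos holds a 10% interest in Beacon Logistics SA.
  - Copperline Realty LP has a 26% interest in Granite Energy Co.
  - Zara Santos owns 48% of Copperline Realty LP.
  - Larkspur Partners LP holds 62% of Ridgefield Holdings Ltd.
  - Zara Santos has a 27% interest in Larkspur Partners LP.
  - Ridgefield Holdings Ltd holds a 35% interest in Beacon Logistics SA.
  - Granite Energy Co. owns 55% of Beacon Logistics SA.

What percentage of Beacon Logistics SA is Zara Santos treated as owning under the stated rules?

Chain via Copperline Realty LP → Granite Energy Co. (R1): 48% × 26% × 55% = 6.864% of Beacon Logistics SA.
Chain via Larkspur Partners LP → Ridgefield Holdings Ltd (R1): 27% × 62% × 35% = 5.859% of Beacon Logistics SA.
Direct interest in Beacon Logistics SA: 10%.
Aggregating (R2): 6.864% + 5.859% + 10% = 22.723%.

22.723%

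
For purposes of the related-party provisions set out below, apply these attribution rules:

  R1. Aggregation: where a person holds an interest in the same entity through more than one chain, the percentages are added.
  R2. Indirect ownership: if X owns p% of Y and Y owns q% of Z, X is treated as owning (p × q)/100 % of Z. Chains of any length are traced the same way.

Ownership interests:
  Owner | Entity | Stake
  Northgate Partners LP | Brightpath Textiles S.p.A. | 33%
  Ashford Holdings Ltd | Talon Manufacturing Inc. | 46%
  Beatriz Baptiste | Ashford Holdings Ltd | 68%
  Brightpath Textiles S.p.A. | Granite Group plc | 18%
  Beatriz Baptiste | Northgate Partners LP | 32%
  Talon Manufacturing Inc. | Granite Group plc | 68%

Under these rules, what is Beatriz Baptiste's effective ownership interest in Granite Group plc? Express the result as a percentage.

23.1712%

Chain via Ashford Holdings Ltd → Talon Manufacturing Inc. (R2): 68% × 46% × 68% = 21.2704% of Granite Group plc.
Chain via Northgate Partners LP → Brightpath Textiles S.p.A. (R2): 32% × 33% × 18% = 1.9008% of Granite Group plc.
Aggregating (R1): 21.2704% + 1.9008% = 23.1712%.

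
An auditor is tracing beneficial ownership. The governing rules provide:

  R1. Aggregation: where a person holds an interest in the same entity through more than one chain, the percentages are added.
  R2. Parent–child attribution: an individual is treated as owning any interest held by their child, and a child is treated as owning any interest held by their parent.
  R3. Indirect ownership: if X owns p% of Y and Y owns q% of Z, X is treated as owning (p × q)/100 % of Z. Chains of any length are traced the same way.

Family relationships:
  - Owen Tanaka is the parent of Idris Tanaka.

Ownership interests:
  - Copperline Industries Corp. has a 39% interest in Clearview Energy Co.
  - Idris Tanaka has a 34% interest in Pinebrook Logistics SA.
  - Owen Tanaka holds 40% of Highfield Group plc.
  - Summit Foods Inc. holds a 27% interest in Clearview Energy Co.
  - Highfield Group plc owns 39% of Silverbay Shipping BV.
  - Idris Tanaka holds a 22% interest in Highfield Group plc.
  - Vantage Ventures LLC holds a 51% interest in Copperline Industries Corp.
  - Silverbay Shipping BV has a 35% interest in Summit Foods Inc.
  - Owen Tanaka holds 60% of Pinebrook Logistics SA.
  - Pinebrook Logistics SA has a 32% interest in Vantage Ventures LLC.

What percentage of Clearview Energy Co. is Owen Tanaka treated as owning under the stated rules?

By parent–child attribution (R2), Owen Tanaka is treated as also owning Idris Tanaka's interest in Highfield Group plc, giving 40% + 22% = 62%.
By parent–child attribution (R2), Owen Tanaka is treated as also owning Idris Tanaka's interest in Pinebrook Logistics SA, giving 60% + 34% = 94%.
Chain via Highfield Group plc → Silverbay Shipping BV → Summit Foods Inc. (R3): 62% × 39% × 35% × 27% = 2.28501% of Clearview Energy Co.
Chain via Pinebrook Logistics SA → Vantage Ventures LLC → Copperline Industries Corp. (R3): 94% × 32% × 51% × 39% = 5.982912% of Clearview Energy Co.
Aggregating (R1): 2.28501% + 5.982912% = 8.267922%.

8.267922%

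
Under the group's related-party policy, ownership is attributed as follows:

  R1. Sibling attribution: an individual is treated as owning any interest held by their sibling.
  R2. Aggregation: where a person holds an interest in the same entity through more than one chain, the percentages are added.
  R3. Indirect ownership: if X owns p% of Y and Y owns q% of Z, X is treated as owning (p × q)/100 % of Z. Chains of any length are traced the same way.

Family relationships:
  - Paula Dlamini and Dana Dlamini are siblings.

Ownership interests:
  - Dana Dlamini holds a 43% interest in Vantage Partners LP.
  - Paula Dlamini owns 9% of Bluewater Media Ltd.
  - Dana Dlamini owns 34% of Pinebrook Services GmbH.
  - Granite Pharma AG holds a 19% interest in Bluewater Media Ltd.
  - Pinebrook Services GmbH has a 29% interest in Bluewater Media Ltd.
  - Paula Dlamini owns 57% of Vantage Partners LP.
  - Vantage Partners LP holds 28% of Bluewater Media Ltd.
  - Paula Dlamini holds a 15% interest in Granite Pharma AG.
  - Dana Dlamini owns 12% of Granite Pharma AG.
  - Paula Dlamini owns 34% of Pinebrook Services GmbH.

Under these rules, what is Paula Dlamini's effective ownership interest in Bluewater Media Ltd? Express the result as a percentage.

61.85%

By sibling attribution (R1), Paula Dlamini is treated as also owning Dana Dlamini's interest in Granite Pharma AG, giving 15% + 12% = 27%.
By sibling attribution (R1), Paula Dlamini is treated as also owning Dana Dlamini's interest in Vantage Partners LP, giving 57% + 43% = 100%.
By sibling attribution (R1), Paula Dlamini is treated as also owning Dana Dlamini's interest in Pinebrook Services GmbH, giving 34% + 34% = 68%.
Chain via Granite Pharma AG (R3): 27% × 19% = 5.13% of Bluewater Media Ltd.
Chain via Vantage Partners LP (R3): 100% × 28% = 28% of Bluewater Media Ltd.
Chain via Pinebrook Services GmbH (R3): 68% × 29% = 19.72% of Bluewater Media Ltd.
Direct interest in Bluewater Media Ltd: 9%.
Aggregating (R2): 5.13% + 28% + 19.72% + 9% = 61.85%.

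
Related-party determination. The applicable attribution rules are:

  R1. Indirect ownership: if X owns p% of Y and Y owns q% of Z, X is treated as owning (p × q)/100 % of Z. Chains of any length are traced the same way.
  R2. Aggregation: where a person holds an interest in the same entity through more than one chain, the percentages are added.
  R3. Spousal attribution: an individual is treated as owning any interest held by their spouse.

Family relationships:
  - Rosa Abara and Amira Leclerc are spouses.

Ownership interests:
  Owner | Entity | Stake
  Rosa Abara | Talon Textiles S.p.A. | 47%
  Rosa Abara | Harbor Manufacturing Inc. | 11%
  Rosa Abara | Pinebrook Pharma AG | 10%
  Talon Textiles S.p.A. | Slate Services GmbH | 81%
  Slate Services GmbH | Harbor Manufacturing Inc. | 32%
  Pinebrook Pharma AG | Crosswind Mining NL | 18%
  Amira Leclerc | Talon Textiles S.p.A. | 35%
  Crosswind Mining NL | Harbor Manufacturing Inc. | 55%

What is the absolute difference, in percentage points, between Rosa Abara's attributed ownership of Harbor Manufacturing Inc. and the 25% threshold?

8.2444

By spousal attribution (R3), Rosa Abara is treated as also owning Amira Leclerc's interest in Talon Textiles S.p.A, giving 47% + 35% = 82%.
Chain via Talon Textiles S.p.A. → Slate Services GmbH (R1): 82% × 81% × 32% = 21.2544% of Harbor Manufacturing Inc.
Chain via Pinebrook Pharma AG → Crosswind Mining NL (R1): 10% × 18% × 55% = 0.99% of Harbor Manufacturing Inc.
Direct interest in Harbor Manufacturing Inc: 11%.
Aggregating (R2): 21.2544% + 0.99% + 11% = 33.2444%.
33.2444% exceeds the 25% threshold by 8.2444 percentage points.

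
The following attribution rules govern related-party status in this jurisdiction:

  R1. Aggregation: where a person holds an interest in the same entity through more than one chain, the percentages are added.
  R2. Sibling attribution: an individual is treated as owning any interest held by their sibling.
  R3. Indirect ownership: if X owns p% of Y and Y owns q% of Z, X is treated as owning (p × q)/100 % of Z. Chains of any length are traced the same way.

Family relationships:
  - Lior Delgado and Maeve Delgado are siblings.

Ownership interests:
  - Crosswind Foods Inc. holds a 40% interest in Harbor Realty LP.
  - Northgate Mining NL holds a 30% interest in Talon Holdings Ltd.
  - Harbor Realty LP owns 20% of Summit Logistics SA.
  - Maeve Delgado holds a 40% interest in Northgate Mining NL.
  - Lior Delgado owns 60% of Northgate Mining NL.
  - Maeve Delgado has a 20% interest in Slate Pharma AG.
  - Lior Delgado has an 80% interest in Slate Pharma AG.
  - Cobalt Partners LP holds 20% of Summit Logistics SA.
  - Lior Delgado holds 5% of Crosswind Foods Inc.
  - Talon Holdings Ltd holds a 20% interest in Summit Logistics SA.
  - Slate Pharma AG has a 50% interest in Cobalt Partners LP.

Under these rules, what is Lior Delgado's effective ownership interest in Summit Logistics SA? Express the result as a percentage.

By sibling attribution (R2), Lior Delgado is treated as also owning Maeve Delgado's interest in Northgate Mining NL, giving 60% + 40% = 100%.
By sibling attribution (R2), Lior Delgado is treated as also owning Maeve Delgado's interest in Slate Pharma AG, giving 80% + 20% = 100%.
Chain via Northgate Mining NL → Talon Holdings Ltd (R3): 100% × 30% × 20% = 6% of Summit Logistics SA.
Chain via Slate Pharma AG → Cobalt Partners LP (R3): 100% × 50% × 20% = 10% of Summit Logistics SA.
Chain via Crosswind Foods Inc. → Harbor Realty LP (R3): 5% × 40% × 20% = 0.4% of Summit Logistics SA.
Aggregating (R1): 6% + 10% + 0.4% = 16.4%.

16.4%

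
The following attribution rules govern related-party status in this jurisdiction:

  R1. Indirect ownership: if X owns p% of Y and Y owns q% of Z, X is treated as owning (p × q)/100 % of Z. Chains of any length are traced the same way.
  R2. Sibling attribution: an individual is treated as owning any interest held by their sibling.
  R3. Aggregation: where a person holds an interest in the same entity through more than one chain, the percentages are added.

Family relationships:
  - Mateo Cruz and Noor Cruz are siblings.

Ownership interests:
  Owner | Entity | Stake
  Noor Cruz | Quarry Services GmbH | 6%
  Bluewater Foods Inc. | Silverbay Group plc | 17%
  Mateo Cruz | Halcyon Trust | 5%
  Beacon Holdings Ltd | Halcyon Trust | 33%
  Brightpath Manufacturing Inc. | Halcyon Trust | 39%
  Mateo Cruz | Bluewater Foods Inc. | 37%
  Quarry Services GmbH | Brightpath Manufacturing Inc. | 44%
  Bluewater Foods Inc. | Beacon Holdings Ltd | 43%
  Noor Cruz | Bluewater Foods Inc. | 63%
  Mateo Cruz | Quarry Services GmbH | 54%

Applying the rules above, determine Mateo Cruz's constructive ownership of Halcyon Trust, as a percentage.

29.486%

By sibling attribution (R2), Mateo Cruz is treated as also owning Noor Cruz's interest in Bluewater Foods Inc, giving 37% + 63% = 100%.
By sibling attribution (R2), Mateo Cruz is treated as also owning Noor Cruz's interest in Quarry Services GmbH, giving 54% + 6% = 60%.
Chain via Bluewater Foods Inc. → Beacon Holdings Ltd (R1): 100% × 43% × 33% = 14.19% of Halcyon Trust.
Chain via Quarry Services GmbH → Brightpath Manufacturing Inc. (R1): 60% × 44% × 39% = 10.296% of Halcyon Trust.
Direct interest in Halcyon Trust: 5%.
Aggregating (R3): 14.19% + 10.296% + 5% = 29.486%.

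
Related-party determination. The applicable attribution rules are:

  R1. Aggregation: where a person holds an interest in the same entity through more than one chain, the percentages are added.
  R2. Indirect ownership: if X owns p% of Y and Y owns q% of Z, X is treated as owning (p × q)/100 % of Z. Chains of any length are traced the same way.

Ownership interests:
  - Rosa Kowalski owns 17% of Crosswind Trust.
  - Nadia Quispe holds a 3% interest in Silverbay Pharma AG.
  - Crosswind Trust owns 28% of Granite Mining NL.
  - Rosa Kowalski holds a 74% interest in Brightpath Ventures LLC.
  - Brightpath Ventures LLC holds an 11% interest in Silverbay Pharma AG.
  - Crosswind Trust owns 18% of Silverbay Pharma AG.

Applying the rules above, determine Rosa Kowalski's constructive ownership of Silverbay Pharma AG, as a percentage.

Chain via Brightpath Ventures LLC (R2): 74% × 11% = 8.14% of Silverbay Pharma AG.
Chain via Crosswind Trust (R2): 17% × 18% = 3.06% of Silverbay Pharma AG.
Aggregating (R1): 8.14% + 3.06% = 11.2%.

11.2%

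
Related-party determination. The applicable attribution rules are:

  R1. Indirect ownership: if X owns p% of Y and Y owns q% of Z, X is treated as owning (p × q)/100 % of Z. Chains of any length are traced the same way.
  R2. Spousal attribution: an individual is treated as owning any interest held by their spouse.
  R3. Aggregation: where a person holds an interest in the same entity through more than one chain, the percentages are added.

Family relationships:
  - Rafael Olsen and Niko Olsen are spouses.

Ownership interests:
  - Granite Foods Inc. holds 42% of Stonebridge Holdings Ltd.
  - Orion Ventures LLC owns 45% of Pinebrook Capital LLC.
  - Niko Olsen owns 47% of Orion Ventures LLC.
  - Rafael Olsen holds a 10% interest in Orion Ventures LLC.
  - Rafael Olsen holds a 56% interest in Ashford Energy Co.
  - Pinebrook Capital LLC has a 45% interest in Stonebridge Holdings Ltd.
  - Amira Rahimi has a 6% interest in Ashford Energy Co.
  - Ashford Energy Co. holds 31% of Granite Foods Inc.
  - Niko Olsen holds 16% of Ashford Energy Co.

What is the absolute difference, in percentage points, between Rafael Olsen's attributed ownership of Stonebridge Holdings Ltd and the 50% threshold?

By spousal attribution (R2), Rafael Olsen is treated as also owning Niko Olsen's interest in Orion Ventures LLC, giving 10% + 47% = 57%.
By spousal attribution (R2), Rafael Olsen is treated as also owning Niko Olsen's interest in Ashford Energy Co, giving 56% + 16% = 72%.
Chain via Orion Ventures LLC → Pinebrook Capital LLC (R1): 57% × 45% × 45% = 11.5425% of Stonebridge Holdings Ltd.
Chain via Ashford Energy Co. → Granite Foods Inc. (R1): 72% × 31% × 42% = 9.3744% of Stonebridge Holdings Ltd.
Aggregating (R3): 11.5425% + 9.3744% = 20.9169%.
20.9169% falls short of the 50% threshold by 29.0831 percentage points.

29.0831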